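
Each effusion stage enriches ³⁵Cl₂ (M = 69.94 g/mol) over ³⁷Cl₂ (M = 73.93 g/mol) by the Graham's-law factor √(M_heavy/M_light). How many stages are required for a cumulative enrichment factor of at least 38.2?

132

With α = √(73.93/69.94) per stage, ln α = ½ ln(1.05705) = 0.02774.
Need α^N ≥ 38.2 ⇒ N ≥ ln(38.2) / ln α = 3.643 / 0.02774 = 131.32.
Minimum whole number of stages: N = 132.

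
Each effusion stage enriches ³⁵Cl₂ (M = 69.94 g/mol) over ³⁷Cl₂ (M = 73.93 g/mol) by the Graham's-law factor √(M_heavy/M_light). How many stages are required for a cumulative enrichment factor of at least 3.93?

Single-stage factor α = √(73.93/69.94), so ln α = ½ ln(1.05705) = 0.02774.
Need α^N ≥ 3.93 ⇒ N ≥ ln(3.93) / ln α = 1.369 / 0.02774 = 49.34.
Minimum whole number of stages: N = 50.

50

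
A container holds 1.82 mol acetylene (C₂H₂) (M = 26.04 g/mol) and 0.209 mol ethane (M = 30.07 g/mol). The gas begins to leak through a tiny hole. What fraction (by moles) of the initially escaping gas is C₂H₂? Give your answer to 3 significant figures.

0.903

Each component's effusion rate ∝ (its partial pressure)·(1/√M) ∝ n_i/√M_i.
Mole fraction of C₂H₂ in the effusate = (n_C₂H₂/√M_C₂H₂) / (n_C₂H₂/√M_C₂H₂ + n_C₂H₆/√M_C₂H₆)
= (1.82/√26.04) / (1.82/√26.04 + 0.209/√30.07) = 0.3567/(0.3567 + 0.03811) = 0.903.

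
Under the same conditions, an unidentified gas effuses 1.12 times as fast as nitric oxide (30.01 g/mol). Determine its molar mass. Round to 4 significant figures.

Graham's law gives rate_X/rate_NO = √(M_NO/M_X).
1.12 = √(30.01/M_X)
M_X = 30.01 / 1.12² = 30.01 / 1.254 = 23.92 g/mol

23.92 g/mol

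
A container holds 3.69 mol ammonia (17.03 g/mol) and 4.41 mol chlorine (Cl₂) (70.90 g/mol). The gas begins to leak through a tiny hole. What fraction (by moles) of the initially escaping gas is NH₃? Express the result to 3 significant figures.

0.631

Effusion rate of each component ∝ n_i/√M_i (partial pressure × 1/√M).
x_NH₃(eff) = (n_NH₃/√M_NH₃) / (n_NH₃/√M_NH₃ + n_Cl₂/√M_Cl₂)
= (3.69/√17.03) / (3.69/√17.03 + 4.41/√70.90) = 0.8942/(0.8942 + 0.5237) = 0.631.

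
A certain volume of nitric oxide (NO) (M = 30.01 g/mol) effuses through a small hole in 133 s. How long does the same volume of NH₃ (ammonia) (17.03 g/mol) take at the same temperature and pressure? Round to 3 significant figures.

100 s

From Graham's law, t_NH₃/t_NO = √(M_NH₃/M_NO) = √(17.03/30.01) = √0.5675 = 0.7533.
So the time for NH₃ is 133 × 0.7533 = 100 s.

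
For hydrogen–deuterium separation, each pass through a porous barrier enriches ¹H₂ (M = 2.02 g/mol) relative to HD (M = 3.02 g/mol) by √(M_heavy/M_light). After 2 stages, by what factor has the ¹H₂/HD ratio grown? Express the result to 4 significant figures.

The single-stage factor is √(M_heavy/M_light), so 2 stages give [√(3.02/2.02)]^2 = (3.02/2.02)^(2/2).
= 1.49505^1 = 1.495.

1.495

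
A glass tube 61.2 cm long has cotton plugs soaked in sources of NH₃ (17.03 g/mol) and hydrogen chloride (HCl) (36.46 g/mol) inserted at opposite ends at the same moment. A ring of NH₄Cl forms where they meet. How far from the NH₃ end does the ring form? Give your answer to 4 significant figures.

Distances travelled in equal time are proportional to diffusion rates, so d_NH₃/d_HCl = √(M_HCl/M_NH₃) = √(36.46/17.03) = 1.463.
With d_NH₃ + d_HCl = 61.2 cm, d_HCl = 61.2/(1 + 1.463) = 24.85 cm.
d_NH₃ = 61.2 − 24.85 = 36.35 cm.

36.35 cm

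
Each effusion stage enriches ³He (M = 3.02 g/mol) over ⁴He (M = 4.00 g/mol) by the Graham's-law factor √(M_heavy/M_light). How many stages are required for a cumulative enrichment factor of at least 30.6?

With α = √(4.00/3.02) per stage, ln α = ½ ln(1.32450) = 0.1405.
Need α^N ≥ 30.6 ⇒ N ≥ ln(30.6) / ln α = 3.421 / 0.1405 = 24.35.
Minimum whole number of stages: N = 25.

25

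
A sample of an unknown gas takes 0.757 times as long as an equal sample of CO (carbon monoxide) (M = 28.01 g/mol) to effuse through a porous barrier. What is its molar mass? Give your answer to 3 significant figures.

16.1 g/mol

Since effusion rate ∝ 1/√M, t_X/t_CO = √(M_X/M_CO).
0.757 = √(M_X/28.01)
M_X = 28.01 × 0.757² = 28.01 × 0.5730 = 16.1 g/mol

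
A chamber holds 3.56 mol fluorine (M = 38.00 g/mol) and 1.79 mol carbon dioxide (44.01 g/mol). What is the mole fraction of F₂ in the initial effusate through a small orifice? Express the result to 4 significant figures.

0.6816

Rate_i ∝ x_i/√M_i (Graham's law weighted by mole fraction), so the effusate composition follows n_i/√M_i.
So x_F₂ in the escaping gas = (n_F₂/√M_F₂) / Σ(n_i/√M_i)
= (3.56/√38.00) / (3.56/√38.00 + 1.79/√44.01) = 0.5775/(0.5775 + 0.2698) = 0.6816.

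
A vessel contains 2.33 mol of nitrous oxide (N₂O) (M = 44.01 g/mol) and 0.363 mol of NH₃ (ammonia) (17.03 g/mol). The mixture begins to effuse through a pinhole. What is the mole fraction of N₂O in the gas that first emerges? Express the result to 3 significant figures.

0.800

Rate_i ∝ x_i/√M_i (Graham's law weighted by mole fraction), so the effusate composition follows n_i/√M_i.
x_N₂O(eff) = (n_N₂O/√M_N₂O) / (n_N₂O/√M_N₂O + n_NH₃/√M_NH₃)
= (2.33/√44.01) / (2.33/√44.01 + 0.363/√17.03) = 0.3512/(0.3512 + 0.08796) = 0.800.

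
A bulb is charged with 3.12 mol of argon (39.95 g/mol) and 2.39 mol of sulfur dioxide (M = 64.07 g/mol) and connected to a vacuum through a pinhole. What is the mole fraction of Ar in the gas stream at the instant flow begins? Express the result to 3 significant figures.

0.623

Effusion rate of each component ∝ n_i/√M_i (partial pressure × 1/√M).
So x_Ar in the escaping gas = (n_Ar/√M_Ar) / Σ(n_i/√M_i)
= (3.12/√39.95) / (3.12/√39.95 + 2.39/√64.07) = 0.4936/(0.4936 + 0.2986) = 0.623.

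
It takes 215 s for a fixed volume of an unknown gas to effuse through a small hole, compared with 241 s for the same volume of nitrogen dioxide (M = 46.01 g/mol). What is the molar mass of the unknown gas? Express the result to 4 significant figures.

36.62 g/mol

Since effusion rate ∝ 1/√M, t_X/t_NO₂ = √(M_X/M_NO₂).
215/241 = 0.8921 = √(M_X/46.01)
M_X = 46.01 × 0.8921² = 46.01 × 0.7959 = 36.62 g/mol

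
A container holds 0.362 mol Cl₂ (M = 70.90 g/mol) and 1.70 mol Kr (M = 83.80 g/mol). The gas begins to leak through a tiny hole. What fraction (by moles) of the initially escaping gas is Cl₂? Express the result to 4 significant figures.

Effusion rate of each component ∝ n_i/√M_i (partial pressure × 1/√M).
Mole fraction of Cl₂ in the effusate = (n_Cl₂/√M_Cl₂) / (n_Cl₂/√M_Cl₂ + n_Kr/√M_Kr)
= (0.362/√70.90) / (0.362/√70.90 + 1.70/√83.80) = 0.04299/(0.04299 + 0.1857) = 0.1880.

0.1880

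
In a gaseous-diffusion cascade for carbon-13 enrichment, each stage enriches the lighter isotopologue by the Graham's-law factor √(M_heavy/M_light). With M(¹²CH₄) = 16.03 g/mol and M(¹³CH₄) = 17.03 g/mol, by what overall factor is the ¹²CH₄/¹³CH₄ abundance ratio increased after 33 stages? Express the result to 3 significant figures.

The single-stage factor is √(M_heavy/M_light), so 33 stages give [√(17.03/16.03)]^33 = (17.03/16.03)^(33/2).
= 1.06238^(33/2) = 2.71.

2.71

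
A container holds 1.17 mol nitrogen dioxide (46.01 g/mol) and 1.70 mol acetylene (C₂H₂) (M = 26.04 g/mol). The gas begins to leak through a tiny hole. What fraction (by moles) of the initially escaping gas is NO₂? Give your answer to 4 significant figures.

0.3411

Rate_i ∝ x_i/√M_i (Graham's law weighted by mole fraction), so the effusate composition follows n_i/√M_i.
Mole fraction of NO₂ in the effusate = (n_NO₂/√M_NO₂) / (n_NO₂/√M_NO₂ + n_C₂H₂/√M_C₂H₂)
= (1.17/√46.01) / (1.17/√46.01 + 1.70/√26.04) = 0.1725/(0.1725 + 0.3331) = 0.3411.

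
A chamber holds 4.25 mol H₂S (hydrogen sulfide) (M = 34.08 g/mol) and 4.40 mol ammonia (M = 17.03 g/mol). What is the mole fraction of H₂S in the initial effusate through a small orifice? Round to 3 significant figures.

0.406

Each component's effusion rate ∝ (its partial pressure)·(1/√M) ∝ n_i/√M_i.
So x_H₂S in the escaping gas = (n_H₂S/√M_H₂S) / Σ(n_i/√M_i)
= (4.25/√34.08) / (4.25/√34.08 + 4.40/√17.03) = 0.7280/(0.7280 + 1.066) = 0.406.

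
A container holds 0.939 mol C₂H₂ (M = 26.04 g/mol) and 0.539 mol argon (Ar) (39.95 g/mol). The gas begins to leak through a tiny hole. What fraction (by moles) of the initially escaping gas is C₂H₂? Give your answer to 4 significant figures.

0.6833

Each component's effusion rate ∝ (its partial pressure)·(1/√M) ∝ n_i/√M_i.
So x_C₂H₂ in the escaping gas = (n_C₂H₂/√M_C₂H₂) / Σ(n_i/√M_i)
= (0.939/√26.04) / (0.939/√26.04 + 0.539/√39.95) = 0.1840/(0.1840 + 0.08528) = 0.6833.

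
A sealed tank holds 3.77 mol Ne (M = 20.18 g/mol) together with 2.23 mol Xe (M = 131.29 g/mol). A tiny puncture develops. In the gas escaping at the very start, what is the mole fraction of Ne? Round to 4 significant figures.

0.8118

The effusion rate of species i is ∝ p_i/√M_i ∝ n_i/√M_i.
x_Ne(eff) = (n_Ne/√M_Ne) / (n_Ne/√M_Ne + n_Xe/√M_Xe)
= (3.77/√20.18) / (3.77/√20.18 + 2.23/√131.29) = 0.8392/(0.8392 + 0.1946) = 0.8118.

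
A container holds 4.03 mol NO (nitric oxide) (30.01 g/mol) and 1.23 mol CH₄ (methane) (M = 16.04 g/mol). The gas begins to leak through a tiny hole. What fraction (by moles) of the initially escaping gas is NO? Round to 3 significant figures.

The effusion rate of species i is ∝ p_i/√M_i ∝ n_i/√M_i.
Mole fraction of NO in the effusate = (n_NO/√M_NO) / (n_NO/√M_NO + n_CH₄/√M_CH₄)
= (4.03/√30.01) / (4.03/√30.01 + 1.23/√16.04) = 0.7357/(0.7357 + 0.3071) = 0.705.

0.705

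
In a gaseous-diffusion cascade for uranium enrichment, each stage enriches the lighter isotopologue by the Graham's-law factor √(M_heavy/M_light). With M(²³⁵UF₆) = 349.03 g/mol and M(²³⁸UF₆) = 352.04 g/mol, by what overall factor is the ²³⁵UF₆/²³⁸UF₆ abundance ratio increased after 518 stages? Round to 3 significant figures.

After 518 stages the ratio has grown by (√(352.04/349.03))^518 = (352.04/349.03)^(518/2).
= 1.00862^259 = 9.24.

9.24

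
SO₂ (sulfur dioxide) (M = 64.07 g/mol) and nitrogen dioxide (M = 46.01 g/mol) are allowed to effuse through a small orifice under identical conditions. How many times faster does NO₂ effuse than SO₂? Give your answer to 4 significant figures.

From Graham's law, rate_NO₂/rate_SO₂ = √(M_SO₂/M_NO₂) = √(64.07/46.01) = √1.393 = 1.180.

1.180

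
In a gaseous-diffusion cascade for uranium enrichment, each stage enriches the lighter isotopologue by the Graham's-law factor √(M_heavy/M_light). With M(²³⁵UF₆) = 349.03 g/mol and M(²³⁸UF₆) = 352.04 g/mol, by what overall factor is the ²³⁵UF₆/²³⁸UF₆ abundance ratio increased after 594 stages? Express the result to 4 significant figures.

12.81

After 594 stages the ratio has grown by (√(352.04/349.03))^594 = (352.04/349.03)^(594/2).
= 1.00862^297 = 12.81.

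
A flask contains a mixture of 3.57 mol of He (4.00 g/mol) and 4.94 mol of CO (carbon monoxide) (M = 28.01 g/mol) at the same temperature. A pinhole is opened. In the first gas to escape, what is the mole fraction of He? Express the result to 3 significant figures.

Effusion rate of each component ∝ n_i/√M_i (partial pressure × 1/√M).
Mole fraction of He in the effusate = (n_He/√M_He) / (n_He/√M_He + n_CO/√M_CO)
= (3.57/√4.00) / (3.57/√4.00 + 4.94/√28.01) = 1.785/(1.785 + 0.9334) = 0.657.

0.657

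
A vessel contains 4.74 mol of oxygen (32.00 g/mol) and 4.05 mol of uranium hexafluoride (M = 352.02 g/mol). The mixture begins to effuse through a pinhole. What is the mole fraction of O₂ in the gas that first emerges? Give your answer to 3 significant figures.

Rate_i ∝ x_i/√M_i (Graham's law weighted by mole fraction), so the effusate composition follows n_i/√M_i.
So x_O₂ in the escaping gas = (n_O₂/√M_O₂) / Σ(n_i/√M_i)
= (4.74/√32.00) / (4.74/√32.00 + 4.05/√352.02) = 0.8379/(0.8379 + 0.2159) = 0.795.

0.795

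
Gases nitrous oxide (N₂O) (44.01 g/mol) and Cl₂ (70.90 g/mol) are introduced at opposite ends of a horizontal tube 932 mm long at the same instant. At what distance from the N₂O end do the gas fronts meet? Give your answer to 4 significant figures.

Distances travelled in equal time are proportional to diffusion rates, so d_N₂O/d_Cl₂ = √(M_Cl₂/M_N₂O) = √(70.90/44.01) = 1.269.
With d_N₂O + d_Cl₂ = 932 mm, d_Cl₂ = 932/(1 + 1.269) = 410.7 mm.
d_N₂O = 932 − 410.7 = 521.3 mm.

521.3 mm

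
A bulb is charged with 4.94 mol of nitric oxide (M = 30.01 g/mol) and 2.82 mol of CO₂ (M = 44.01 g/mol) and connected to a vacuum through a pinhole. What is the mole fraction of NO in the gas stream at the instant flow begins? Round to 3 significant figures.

0.680

Rate_i ∝ x_i/√M_i (Graham's law weighted by mole fraction), so the effusate composition follows n_i/√M_i.
x_NO(eff) = (n_NO/√M_NO) / (n_NO/√M_NO + n_CO₂/√M_CO₂)
= (4.94/√30.01) / (4.94/√30.01 + 2.82/√44.01) = 0.9018/(0.9018 + 0.4251) = 0.680.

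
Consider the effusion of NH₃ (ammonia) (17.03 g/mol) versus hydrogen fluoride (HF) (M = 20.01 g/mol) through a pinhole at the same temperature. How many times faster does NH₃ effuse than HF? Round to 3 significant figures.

1.08

From Graham's law, rate_NH₃/rate_HF = √(M_HF/M_NH₃) = √(20.01/17.03) = √1.175 = 1.08.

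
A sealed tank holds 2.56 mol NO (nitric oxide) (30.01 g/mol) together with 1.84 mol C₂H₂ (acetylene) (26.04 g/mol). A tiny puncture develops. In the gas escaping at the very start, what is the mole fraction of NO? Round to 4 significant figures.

0.5645

Effusion rate of each component ∝ n_i/√M_i (partial pressure × 1/√M).
So x_NO in the escaping gas = (n_NO/√M_NO) / Σ(n_i/√M_i)
= (2.56/√30.01) / (2.56/√30.01 + 1.84/√26.04) = 0.4673/(0.4673 + 0.3606) = 0.5645.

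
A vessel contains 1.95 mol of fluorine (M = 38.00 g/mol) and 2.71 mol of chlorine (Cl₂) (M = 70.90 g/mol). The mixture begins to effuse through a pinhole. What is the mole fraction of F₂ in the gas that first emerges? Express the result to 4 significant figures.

0.4957

Rate_i ∝ x_i/√M_i (Graham's law weighted by mole fraction), so the effusate composition follows n_i/√M_i.
Mole fraction of F₂ in the effusate = (n_F₂/√M_F₂) / (n_F₂/√M_F₂ + n_Cl₂/√M_Cl₂)
= (1.95/√38.00) / (1.95/√38.00 + 2.71/√70.90) = 0.3163/(0.3163 + 0.3218) = 0.4957.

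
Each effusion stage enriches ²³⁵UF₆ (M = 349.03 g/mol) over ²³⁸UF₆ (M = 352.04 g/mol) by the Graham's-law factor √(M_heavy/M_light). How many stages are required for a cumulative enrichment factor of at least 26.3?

Per stage α = (352.04/349.03)^(1/2) = 1.00862^0.5, giving ln α = 0.004293.
Need α^N ≥ 26.3 ⇒ N ≥ ln(26.3) / ln α = 3.270 / 0.004293 = 761.52.
So at least 762 stages are needed.

762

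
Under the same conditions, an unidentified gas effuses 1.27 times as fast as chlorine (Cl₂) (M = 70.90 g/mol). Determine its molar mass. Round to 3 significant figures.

By Graham's law, rate_X/rate_Cl₂ = √(M_Cl₂/M_X).
1.27 = √(70.90/M_X)
M_X = 70.90 / 1.27² = 70.90 / 1.613 = 44.0 g/mol

44.0 g/mol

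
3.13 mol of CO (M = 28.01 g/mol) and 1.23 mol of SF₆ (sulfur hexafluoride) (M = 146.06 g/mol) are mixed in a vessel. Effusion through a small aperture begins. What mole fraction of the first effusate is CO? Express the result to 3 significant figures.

Each component's effusion rate ∝ (its partial pressure)·(1/√M) ∝ n_i/√M_i.
Mole fraction of CO in the effusate = (n_CO/√M_CO) / (n_CO/√M_CO + n_SF₆/√M_SF₆)
= (3.13/√28.01) / (3.13/√28.01 + 1.23/√146.06) = 0.5914/(0.5914 + 0.1018) = 0.853.

0.853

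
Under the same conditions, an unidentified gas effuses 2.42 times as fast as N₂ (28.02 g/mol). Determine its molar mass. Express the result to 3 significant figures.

By Graham's law, rate_X/rate_N₂ = √(M_N₂/M_X).
2.42 = √(28.02/M_X)
M_X = 28.02 / 2.42² = 28.02 / 5.856 = 4.78 g/mol

4.78 g/mol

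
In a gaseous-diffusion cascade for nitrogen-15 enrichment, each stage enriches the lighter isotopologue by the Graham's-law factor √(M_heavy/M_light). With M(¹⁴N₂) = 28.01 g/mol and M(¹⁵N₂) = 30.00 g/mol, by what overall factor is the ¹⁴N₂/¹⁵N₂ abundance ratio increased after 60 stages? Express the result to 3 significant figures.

7.84

Overall factor = α^60 with α = √(30.00/28.01), i.e. (30.00/28.01)^(60/2).
= 1.07105^30 = 7.84.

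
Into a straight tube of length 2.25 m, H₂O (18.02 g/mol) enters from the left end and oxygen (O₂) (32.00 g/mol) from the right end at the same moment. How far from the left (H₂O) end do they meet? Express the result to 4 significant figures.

Distances travelled in equal time are proportional to diffusion rates, so d_H₂O/d_O₂ = √(M_O₂/M_H₂O) = √(32.00/18.02) = 1.333.
With d_H₂O + d_O₂ = 2.25 m, d_O₂ = 2.25/(1 + 1.333) = 0.9646 m.
d_H₂O = 2.25 − 0.9646 = 1.285 m.

1.285 m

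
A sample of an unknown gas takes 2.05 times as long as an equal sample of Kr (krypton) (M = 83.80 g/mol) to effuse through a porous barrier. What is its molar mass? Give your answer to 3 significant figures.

352 g/mol

Since effusion rate ∝ 1/√M, t_X/t_Kr = √(M_X/M_Kr).
2.05 = √(M_X/83.80)
M_X = 83.80 × 2.05² = 83.80 × 4.202 = 352 g/mol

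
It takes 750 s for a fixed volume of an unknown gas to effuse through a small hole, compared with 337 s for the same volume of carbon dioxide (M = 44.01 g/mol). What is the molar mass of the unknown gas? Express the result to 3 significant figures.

Graham's law gives t_X/t_CO₂ = √(M_X/M_CO₂).
750/337 = 2.226 = √(M_X/44.01)
M_X = 44.01 × 2.226² = 44.01 × 4.953 = 218 g/mol

218 g/mol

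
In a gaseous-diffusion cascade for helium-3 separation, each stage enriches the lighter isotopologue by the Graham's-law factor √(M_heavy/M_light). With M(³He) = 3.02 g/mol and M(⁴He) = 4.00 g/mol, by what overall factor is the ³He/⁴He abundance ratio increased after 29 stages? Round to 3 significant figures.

After 29 stages the ratio has grown by (√(4.00/3.02))^29 = (4.00/3.02)^(29/2).
= 1.32450^(29/2) = 58.9.

58.9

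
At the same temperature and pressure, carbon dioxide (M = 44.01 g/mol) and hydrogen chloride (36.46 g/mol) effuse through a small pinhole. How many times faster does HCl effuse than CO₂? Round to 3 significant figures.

1.10

Graham's law gives rate_HCl/rate_CO₂ = √(M_CO₂/M_HCl) = √(44.01/36.46) = √1.207 = 1.10.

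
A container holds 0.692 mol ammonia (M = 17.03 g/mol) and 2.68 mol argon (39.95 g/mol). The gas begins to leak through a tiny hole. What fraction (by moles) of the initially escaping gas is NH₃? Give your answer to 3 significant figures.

Rate_i ∝ x_i/√M_i (Graham's law weighted by mole fraction), so the effusate composition follows n_i/√M_i.
Mole fraction of NH₃ in the effusate = (n_NH₃/√M_NH₃) / (n_NH₃/√M_NH₃ + n_Ar/√M_Ar)
= (0.692/√17.03) / (0.692/√17.03 + 2.68/√39.95) = 0.1677/(0.1677 + 0.4240) = 0.283.

0.283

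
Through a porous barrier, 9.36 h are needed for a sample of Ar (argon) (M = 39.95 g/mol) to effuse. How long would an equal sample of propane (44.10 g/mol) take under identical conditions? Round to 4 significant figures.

From Graham's law, t_C₃H₈/t_Ar = √(M_C₃H₈/M_Ar) = √(44.10/39.95) = √1.104 = 1.051.
So the time for C₃H₈ is 9.36 × 1.051 = 9.834 h.

9.834 h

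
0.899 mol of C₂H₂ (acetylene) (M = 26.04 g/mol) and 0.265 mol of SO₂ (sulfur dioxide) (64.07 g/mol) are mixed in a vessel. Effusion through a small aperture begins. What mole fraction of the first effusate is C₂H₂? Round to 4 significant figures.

Effusion rate of each component ∝ n_i/√M_i (partial pressure × 1/√M).
So x_C₂H₂ in the escaping gas = (n_C₂H₂/√M_C₂H₂) / Σ(n_i/√M_i)
= (0.899/√26.04) / (0.899/√26.04 + 0.265/√64.07) = 0.1762/(0.1762 + 0.03311) = 0.8418.

0.8418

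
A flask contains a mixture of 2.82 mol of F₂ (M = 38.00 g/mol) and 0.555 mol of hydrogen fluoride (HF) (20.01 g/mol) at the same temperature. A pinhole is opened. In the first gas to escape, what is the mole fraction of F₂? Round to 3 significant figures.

Effusion rate of each component ∝ n_i/√M_i (partial pressure × 1/√M).
Mole fraction of F₂ in the effusate = (n_F₂/√M_F₂) / (n_F₂/√M_F₂ + n_HF/√M_HF)
= (2.82/√38.00) / (2.82/√38.00 + 0.555/√20.01) = 0.4575/(0.4575 + 0.1241) = 0.787.

0.787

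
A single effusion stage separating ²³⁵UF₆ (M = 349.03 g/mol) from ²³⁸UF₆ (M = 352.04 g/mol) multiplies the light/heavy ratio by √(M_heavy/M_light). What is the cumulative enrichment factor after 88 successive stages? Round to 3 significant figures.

The single-stage factor is √(M_heavy/M_light), so 88 stages give [√(352.04/349.03)]^88 = (352.04/349.03)^(88/2).
= 1.00862^44 = 1.46.

1.46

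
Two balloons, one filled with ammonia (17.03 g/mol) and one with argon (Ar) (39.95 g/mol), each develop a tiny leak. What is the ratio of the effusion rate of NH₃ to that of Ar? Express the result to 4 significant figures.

By Graham's law, rate_NH₃/rate_Ar = √(M_Ar/M_NH₃) = √(39.95/17.03) = √2.346 = 1.532.

1.532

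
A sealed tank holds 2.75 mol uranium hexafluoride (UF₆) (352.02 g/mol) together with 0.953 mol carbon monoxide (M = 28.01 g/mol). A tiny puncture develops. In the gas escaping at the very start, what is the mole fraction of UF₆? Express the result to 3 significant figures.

Rate_i ∝ x_i/√M_i (Graham's law weighted by mole fraction), so the effusate composition follows n_i/√M_i.
Mole fraction of UF₆ in the effusate = (n_UF₆/√M_UF₆) / (n_UF₆/√M_UF₆ + n_CO/√M_CO)
= (2.75/√352.02) / (2.75/√352.02 + 0.953/√28.01) = 0.1466/(0.1466 + 0.1801) = 0.449.

0.449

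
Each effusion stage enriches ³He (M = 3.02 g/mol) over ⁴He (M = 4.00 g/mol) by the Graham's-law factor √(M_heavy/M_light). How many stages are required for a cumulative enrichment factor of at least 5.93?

Per stage α = (4.00/3.02)^(1/2) = 1.32450^0.5, giving ln α = 0.1405.
Need α^N ≥ 5.93 ⇒ N ≥ ln(5.93) / ln α = 1.780 / 0.1405 = 12.67.
So at least 13 stages are needed.

13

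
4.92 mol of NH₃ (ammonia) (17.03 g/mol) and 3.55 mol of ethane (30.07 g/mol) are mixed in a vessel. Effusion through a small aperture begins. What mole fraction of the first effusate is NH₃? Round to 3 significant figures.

Each component's effusion rate ∝ (its partial pressure)·(1/√M) ∝ n_i/√M_i.
So x_NH₃ in the escaping gas = (n_NH₃/√M_NH₃) / Σ(n_i/√M_i)
= (4.92/√17.03) / (4.92/√17.03 + 3.55/√30.07) = 1.192/(1.192 + 0.6474) = 0.648.

0.648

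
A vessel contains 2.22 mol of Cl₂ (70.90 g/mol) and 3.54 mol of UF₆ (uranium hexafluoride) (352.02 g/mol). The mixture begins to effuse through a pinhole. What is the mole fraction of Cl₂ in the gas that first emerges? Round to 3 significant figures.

Effusion rate of each component ∝ n_i/√M_i (partial pressure × 1/√M).
x_Cl₂(eff) = (n_Cl₂/√M_Cl₂) / (n_Cl₂/√M_Cl₂ + n_UF₆/√M_UF₆)
= (2.22/√70.90) / (2.22/√70.90 + 3.54/√352.02) = 0.2637/(0.2637 + 0.1887) = 0.583.

0.583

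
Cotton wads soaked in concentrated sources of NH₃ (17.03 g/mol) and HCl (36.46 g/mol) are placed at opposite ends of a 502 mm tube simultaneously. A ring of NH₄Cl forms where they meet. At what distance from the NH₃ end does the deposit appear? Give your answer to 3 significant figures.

298 mm

In equal time, each gas travels a distance ∝ its rate ∝ 1/√M, so d_NH₃/d_HCl = √(M_HCl/M_NH₃) = √(36.46/17.03) = 1.463.
With d_NH₃ + d_HCl = 502 mm, d_HCl = 502/(1 + 1.463) = 203.8 mm.
d_NH₃ = 502 − 203.8 = 298 mm.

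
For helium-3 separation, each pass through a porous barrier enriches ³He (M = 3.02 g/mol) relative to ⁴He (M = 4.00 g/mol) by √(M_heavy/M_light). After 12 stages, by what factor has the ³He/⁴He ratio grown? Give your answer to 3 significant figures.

The single-stage factor is √(M_heavy/M_light), so 12 stages give [√(4.00/3.02)]^12 = (4.00/3.02)^(12/2).
= 1.32450^6 = 5.40.

5.40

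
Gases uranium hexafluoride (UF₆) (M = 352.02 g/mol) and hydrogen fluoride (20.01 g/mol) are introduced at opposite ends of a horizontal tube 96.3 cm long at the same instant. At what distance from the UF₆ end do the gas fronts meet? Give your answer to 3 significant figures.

18.5 cm

In equal time, each gas travels a distance ∝ its rate ∝ 1/√M, so d_UF₆/d_HF = √(M_HF/M_UF₆) = √(20.01/352.02) = 0.2384.
With d_UF₆ + d_HF = 96.3 cm, d_HF = 96.3/(1 + 0.2384) = 77.76 cm.
d_UF₆ = 96.3 − 77.76 = 18.5 cm.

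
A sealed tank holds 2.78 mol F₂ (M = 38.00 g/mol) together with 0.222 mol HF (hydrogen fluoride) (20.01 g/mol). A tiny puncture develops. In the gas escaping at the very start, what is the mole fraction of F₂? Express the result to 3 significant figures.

0.901

Rate_i ∝ x_i/√M_i (Graham's law weighted by mole fraction), so the effusate composition follows n_i/√M_i.
x_F₂(eff) = (n_F₂/√M_F₂) / (n_F₂/√M_F₂ + n_HF/√M_HF)
= (2.78/√38.00) / (2.78/√38.00 + 0.222/√20.01) = 0.4510/(0.4510 + 0.04963) = 0.901.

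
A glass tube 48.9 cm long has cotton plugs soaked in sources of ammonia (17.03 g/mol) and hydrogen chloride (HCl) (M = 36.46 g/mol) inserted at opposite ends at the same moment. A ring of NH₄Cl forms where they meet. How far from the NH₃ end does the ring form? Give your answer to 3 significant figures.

29.0 cm

The fronts meet when d_NH₃ + d_HCl = L with d_NH₃/d_HCl = √(M_HCl/M_NH₃) (Graham's law). Here √(M_HCl/M_NH₃) = √(36.46/17.03) = 1.463.
With d_NH₃ + d_HCl = 48.9 cm, d_HCl = 48.9/(1 + 1.463) = 19.85 cm.
d_NH₃ = 48.9 − 19.85 = 29.0 cm.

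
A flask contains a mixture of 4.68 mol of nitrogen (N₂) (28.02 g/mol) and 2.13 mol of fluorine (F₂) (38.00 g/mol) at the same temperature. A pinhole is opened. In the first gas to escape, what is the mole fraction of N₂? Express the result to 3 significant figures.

Rate_i ∝ x_i/√M_i (Graham's law weighted by mole fraction), so the effusate composition follows n_i/√M_i.
Mole fraction of N₂ in the effusate = (n_N₂/√M_N₂) / (n_N₂/√M_N₂ + n_F₂/√M_F₂)
= (4.68/√28.02) / (4.68/√28.02 + 2.13/√38.00) = 0.8841/(0.8841 + 0.3455) = 0.719.

0.719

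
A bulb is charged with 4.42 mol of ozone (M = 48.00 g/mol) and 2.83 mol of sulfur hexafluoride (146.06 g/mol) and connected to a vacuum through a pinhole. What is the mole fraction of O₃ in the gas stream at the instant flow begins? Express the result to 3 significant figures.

Rate_i ∝ x_i/√M_i (Graham's law weighted by mole fraction), so the effusate composition follows n_i/√M_i.
x_O₃(eff) = (n_O₃/√M_O₃) / (n_O₃/√M_O₃ + n_SF₆/√M_SF₆)
= (4.42/√48.00) / (4.42/√48.00 + 2.83/√146.06) = 0.6380/(0.6380 + 0.2342) = 0.732.

0.732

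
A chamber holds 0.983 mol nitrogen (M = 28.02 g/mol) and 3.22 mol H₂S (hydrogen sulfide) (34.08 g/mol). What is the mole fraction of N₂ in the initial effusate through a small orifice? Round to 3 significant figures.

Rate_i ∝ x_i/√M_i (Graham's law weighted by mole fraction), so the effusate composition follows n_i/√M_i.
x_N₂(eff) = (n_N₂/√M_N₂) / (n_N₂/√M_N₂ + n_H₂S/√M_H₂S)
= (0.983/√28.02) / (0.983/√28.02 + 3.22/√34.08) = 0.1857/(0.1857 + 0.5516) = 0.252.

0.252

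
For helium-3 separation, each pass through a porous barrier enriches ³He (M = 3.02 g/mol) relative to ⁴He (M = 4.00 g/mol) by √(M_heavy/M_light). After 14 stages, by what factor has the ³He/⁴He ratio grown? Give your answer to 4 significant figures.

7.151

Overall factor = α^14 with α = √(4.00/3.02), i.e. (4.00/3.02)^(14/2).
= 1.32450^7 = 7.151.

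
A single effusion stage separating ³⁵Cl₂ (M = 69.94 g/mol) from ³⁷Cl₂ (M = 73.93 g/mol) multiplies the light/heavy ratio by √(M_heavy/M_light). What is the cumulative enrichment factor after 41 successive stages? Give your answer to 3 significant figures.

Each stage multiplies the ratio by α = √(73.93/69.94), so after 41 stages the overall factor is α^41 = (73.93/69.94)^(41/2).
= 1.05705^(41/2) = 3.12.

3.12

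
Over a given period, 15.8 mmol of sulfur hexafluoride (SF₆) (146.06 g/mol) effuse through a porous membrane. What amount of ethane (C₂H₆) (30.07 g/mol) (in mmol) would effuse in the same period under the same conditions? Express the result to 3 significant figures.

Graham's law gives rate_C₂H₆/rate_SF₆ = √(M_SF₆/M_C₂H₆) = √(146.06/30.07) = √4.857 = 2.204.
So the amount for C₂H₆ is 15.8 × 2.204 = 34.8 mmol.

34.8 mmol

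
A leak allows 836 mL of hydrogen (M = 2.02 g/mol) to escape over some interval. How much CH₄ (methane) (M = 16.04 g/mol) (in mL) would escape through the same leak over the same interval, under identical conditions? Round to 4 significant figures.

Graham's law gives rate_CH₄/rate_H₂ = √(M_H₂/M_CH₄) = √(2.02/16.04) = √0.1259 = 0.3549.
So the volume for CH₄ is 836 × 0.3549 = 296.7 mL.

296.7 mL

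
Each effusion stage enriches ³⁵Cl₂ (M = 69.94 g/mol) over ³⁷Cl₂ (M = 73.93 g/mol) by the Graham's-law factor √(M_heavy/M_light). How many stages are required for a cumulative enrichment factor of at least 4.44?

Per stage α = (73.93/69.94)^(1/2) = 1.05705^0.5, giving ln α = 0.02774.
Need α^N ≥ 4.44 ⇒ N ≥ ln(4.44) / ln α = 1.491 / 0.02774 = 53.74.
Rounding up, N = 54 stages.

54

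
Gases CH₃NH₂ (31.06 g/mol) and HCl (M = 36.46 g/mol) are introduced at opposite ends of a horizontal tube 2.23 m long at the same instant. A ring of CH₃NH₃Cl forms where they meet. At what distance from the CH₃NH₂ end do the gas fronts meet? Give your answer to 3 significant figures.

1.16 m

Graham's law gives d_CH₃NH₂/d_HCl = rate_CH₃NH₂/rate_HCl = √(M_HCl/M_CH₃NH₂) = √(36.46/31.06) = 1.083.
With d_CH₃NH₂ + d_HCl = 2.23 m, d_HCl = 2.23/(1 + 1.083) = 1.070 m.
d_CH₃NH₂ = 2.23 − 1.070 = 1.16 m.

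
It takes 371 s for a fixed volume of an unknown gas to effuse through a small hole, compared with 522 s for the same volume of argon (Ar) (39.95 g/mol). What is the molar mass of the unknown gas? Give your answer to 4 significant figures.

20.18 g/mol

Since effusion rate ∝ 1/√M, t_X/t_Ar = √(M_X/M_Ar).
371/522 = 0.7107 = √(M_X/39.95)
M_X = 39.95 × 0.7107² = 39.95 × 0.5051 = 20.18 g/mol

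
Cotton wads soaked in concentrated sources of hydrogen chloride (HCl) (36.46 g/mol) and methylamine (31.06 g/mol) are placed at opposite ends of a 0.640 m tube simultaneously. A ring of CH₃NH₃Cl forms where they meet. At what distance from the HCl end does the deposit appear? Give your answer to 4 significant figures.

0.3072 m

Distances travelled in equal time are proportional to diffusion rates, so d_HCl/d_CH₃NH₂ = √(M_CH₃NH₂/M_HCl) = √(31.06/36.46) = 0.9230.
With d_HCl + d_CH₃NH₂ = 0.640 m, d_CH₃NH₂ = 0.640/(1 + 0.9230) = 0.3328 m.
d_HCl = 0.640 − 0.3328 = 0.3072 m.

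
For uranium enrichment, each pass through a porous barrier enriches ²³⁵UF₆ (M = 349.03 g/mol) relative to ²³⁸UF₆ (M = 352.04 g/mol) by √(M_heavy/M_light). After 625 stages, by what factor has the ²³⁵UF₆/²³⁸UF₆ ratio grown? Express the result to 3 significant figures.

14.6

The single-stage factor is √(M_heavy/M_light), so 625 stages give [√(352.04/349.03)]^625 = (352.04/349.03)^(625/2).
= 1.00862^(625/2) = 14.6.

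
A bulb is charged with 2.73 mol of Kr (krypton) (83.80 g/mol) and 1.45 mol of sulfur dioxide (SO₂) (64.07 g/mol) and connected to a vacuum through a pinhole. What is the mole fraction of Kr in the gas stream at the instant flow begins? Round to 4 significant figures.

0.6221

The effusion rate of species i is ∝ p_i/√M_i ∝ n_i/√M_i.
Mole fraction of Kr in the effusate = (n_Kr/√M_Kr) / (n_Kr/√M_Kr + n_SO₂/√M_SO₂)
= (2.73/√83.80) / (2.73/√83.80 + 1.45/√64.07) = 0.2982/(0.2982 + 0.1812) = 0.6221.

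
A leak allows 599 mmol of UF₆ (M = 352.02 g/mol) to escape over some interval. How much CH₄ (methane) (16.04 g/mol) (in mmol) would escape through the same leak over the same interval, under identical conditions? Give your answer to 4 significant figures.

Since effusion rate ∝ 1/√M, rate_CH₄/rate_UF₆ = √(M_UF₆/M_CH₄) = √(352.02/16.04) = √21.95 = 4.685.
So the amount for CH₄ is 599 × 4.685 = 2806 mmol.

2806 mmol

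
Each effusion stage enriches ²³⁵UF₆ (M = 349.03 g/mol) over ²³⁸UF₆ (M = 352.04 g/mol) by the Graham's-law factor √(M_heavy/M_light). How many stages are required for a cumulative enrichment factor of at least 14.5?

With α = √(352.04/349.03) per stage, ln α = ½ ln(1.00862) = 0.004293.
Need α^N ≥ 14.5 ⇒ N ≥ ln(14.5) / ln α = 2.674 / 0.004293 = 622.84.
So at least 623 stages are needed.

623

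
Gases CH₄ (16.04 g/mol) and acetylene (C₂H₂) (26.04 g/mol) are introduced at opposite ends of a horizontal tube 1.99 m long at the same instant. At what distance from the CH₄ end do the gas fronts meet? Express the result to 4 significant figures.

1.115 m

Graham's law gives d_CH₄/d_C₂H₂ = rate_CH₄/rate_C₂H₂ = √(M_C₂H₂/M_CH₄) = √(26.04/16.04) = 1.274.
With d_CH₄ + d_C₂H₂ = 1.99 m, d_C₂H₂ = 1.99/(1 + 1.274) = 0.8751 m.
d_CH₄ = 1.99 − 0.8751 = 1.115 m.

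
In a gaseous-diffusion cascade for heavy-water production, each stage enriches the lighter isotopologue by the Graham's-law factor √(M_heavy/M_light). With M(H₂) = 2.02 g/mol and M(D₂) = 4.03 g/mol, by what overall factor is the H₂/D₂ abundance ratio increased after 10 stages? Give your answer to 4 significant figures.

After 10 stages the ratio has grown by (√(4.03/2.02))^10 = (4.03/2.02)^(10/2).
= 1.99505^5 = 31.61.

31.61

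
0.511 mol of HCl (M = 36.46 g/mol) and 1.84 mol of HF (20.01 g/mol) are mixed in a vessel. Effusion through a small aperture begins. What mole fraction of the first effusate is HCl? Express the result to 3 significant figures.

Each component's effusion rate ∝ (its partial pressure)·(1/√M) ∝ n_i/√M_i.
Mole fraction of HCl in the effusate = (n_HCl/√M_HCl) / (n_HCl/√M_HCl + n_HF/√M_HF)
= (0.511/√36.46) / (0.511/√36.46 + 1.84/√20.01) = 0.08463/(0.08463 + 0.4113) = 0.171.

0.171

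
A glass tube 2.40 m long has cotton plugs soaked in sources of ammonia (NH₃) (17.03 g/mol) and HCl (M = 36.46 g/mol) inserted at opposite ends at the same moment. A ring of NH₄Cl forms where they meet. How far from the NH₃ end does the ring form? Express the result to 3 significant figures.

1.43 m

Graham's law gives d_NH₃/d_HCl = rate_NH₃/rate_HCl = √(M_HCl/M_NH₃) = √(36.46/17.03) = 1.463.
With d_NH₃ + d_HCl = 2.40 m, d_HCl = 2.40/(1 + 1.463) = 0.9743 m.
d_NH₃ = 2.40 − 0.9743 = 1.43 m.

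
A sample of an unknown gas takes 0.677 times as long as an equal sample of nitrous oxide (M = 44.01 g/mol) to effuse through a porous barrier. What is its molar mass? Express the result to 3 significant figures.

By Graham's law, t_X/t_N₂O = √(M_X/M_N₂O).
0.677 = √(M_X/44.01)
M_X = 44.01 × 0.677² = 44.01 × 0.4583 = 20.2 g/mol

20.2 g/mol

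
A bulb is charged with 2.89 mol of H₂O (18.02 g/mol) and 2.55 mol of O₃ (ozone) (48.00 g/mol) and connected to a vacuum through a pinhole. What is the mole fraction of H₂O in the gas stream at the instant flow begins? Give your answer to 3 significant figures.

0.649

The effusion rate of species i is ∝ p_i/√M_i ∝ n_i/√M_i.
So x_H₂O in the escaping gas = (n_H₂O/√M_H₂O) / Σ(n_i/√M_i)
= (2.89/√18.02) / (2.89/√18.02 + 2.55/√48.00) = 0.6808/(0.6808 + 0.3681) = 0.649.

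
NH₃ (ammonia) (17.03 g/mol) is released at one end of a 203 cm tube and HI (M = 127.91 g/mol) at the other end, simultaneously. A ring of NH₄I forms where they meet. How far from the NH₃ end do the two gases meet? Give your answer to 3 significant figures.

149 cm

Graham's law gives d_NH₃/d_HI = rate_NH₃/rate_HI = √(M_HI/M_NH₃) = √(127.91/17.03) = 2.741.
With d_NH₃ + d_HI = 203 cm, d_HI = 203/(1 + 2.741) = 54.27 cm.
d_NH₃ = 203 − 54.27 = 149 cm.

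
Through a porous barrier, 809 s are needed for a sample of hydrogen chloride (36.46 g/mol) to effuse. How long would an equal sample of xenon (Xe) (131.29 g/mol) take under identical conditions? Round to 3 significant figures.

By Graham's law, t_Xe/t_HCl = √(M_Xe/M_HCl) = √(131.29/36.46) = √3.601 = 1.898.
So the time for Xe is 809 × 1.898 = 1540 s.

1540 s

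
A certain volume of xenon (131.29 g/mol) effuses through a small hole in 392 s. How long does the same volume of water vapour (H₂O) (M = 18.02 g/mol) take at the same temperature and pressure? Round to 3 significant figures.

145 s

Graham's law gives t_H₂O/t_Xe = √(M_H₂O/M_Xe) = √(18.02/131.29) = √0.1373 = 0.3705.
So the time for H₂O is 392 × 0.3705 = 145 s.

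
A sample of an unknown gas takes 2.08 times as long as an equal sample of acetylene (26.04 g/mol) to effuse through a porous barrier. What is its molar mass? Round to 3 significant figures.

113 g/mol

From Graham's law, t_X/t_C₂H₂ = √(M_X/M_C₂H₂).
2.08 = √(M_X/26.04)
M_X = 26.04 × 2.08² = 26.04 × 4.326 = 113 g/mol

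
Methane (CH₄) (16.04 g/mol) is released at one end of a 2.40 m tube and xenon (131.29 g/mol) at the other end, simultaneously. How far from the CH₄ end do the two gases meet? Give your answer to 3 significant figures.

The fronts meet when d_CH₄ + d_Xe = L with d_CH₄/d_Xe = √(M_Xe/M_CH₄) (Graham's law). Here √(M_Xe/M_CH₄) = √(131.29/16.04) = 2.861.
With d_CH₄ + d_Xe = 2.40 m, d_Xe = 2.40/(1 + 2.861) = 0.6216 m.
d_CH₄ = 2.40 − 0.6216 = 1.78 m.

1.78 m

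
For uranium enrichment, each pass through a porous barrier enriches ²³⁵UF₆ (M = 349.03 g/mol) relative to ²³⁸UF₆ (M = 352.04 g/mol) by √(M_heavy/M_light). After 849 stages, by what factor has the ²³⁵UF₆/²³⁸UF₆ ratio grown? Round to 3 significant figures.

38.3

Overall factor = α^849 with α = √(352.04/349.03), i.e. (352.04/349.03)^(849/2).
= 1.00862^(849/2) = 38.3.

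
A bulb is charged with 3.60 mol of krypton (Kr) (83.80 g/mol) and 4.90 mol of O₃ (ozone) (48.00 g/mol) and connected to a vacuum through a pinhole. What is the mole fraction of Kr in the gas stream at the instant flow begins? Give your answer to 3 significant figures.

Effusion rate of each component ∝ n_i/√M_i (partial pressure × 1/√M).
x_Kr(eff) = (n_Kr/√M_Kr) / (n_Kr/√M_Kr + n_O₃/√M_O₃)
= (3.60/√83.80) / (3.60/√83.80 + 4.90/√48.00) = 0.3933/(0.3933 + 0.7073) = 0.357.

0.357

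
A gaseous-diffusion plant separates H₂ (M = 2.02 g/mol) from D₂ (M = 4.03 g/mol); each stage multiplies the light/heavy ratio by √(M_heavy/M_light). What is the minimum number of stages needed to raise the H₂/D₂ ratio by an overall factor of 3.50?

4

Single-stage factor α = √(4.03/2.02), so ln α = ½ ln(1.99505) = 0.3453.
Need α^N ≥ 3.50 ⇒ N ≥ ln(3.50) / ln α = 1.253 / 0.3453 = 3.63.
Rounding up, N = 4 stages.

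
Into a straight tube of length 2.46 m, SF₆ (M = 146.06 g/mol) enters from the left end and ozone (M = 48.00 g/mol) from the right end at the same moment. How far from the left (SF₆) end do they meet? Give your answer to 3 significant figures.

0.896 m

Distances travelled in equal time are proportional to diffusion rates, so d_SF₆/d_O₃ = √(M_O₃/M_SF₆) = √(48.00/146.06) = 0.5733.
With d_SF₆ + d_O₃ = 2.46 m, d_O₃ = 2.46/(1 + 0.5733) = 1.564 m.
d_SF₆ = 2.46 − 1.564 = 0.896 m.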